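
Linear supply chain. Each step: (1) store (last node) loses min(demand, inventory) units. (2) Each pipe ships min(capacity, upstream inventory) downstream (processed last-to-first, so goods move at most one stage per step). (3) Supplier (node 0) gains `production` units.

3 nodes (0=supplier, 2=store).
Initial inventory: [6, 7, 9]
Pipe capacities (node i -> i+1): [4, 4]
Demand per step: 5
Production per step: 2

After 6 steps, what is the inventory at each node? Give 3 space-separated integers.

Step 1: demand=5,sold=5 ship[1->2]=4 ship[0->1]=4 prod=2 -> inv=[4 7 8]
Step 2: demand=5,sold=5 ship[1->2]=4 ship[0->1]=4 prod=2 -> inv=[2 7 7]
Step 3: demand=5,sold=5 ship[1->2]=4 ship[0->1]=2 prod=2 -> inv=[2 5 6]
Step 4: demand=5,sold=5 ship[1->2]=4 ship[0->1]=2 prod=2 -> inv=[2 3 5]
Step 5: demand=5,sold=5 ship[1->2]=3 ship[0->1]=2 prod=2 -> inv=[2 2 3]
Step 6: demand=5,sold=3 ship[1->2]=2 ship[0->1]=2 prod=2 -> inv=[2 2 2]

2 2 2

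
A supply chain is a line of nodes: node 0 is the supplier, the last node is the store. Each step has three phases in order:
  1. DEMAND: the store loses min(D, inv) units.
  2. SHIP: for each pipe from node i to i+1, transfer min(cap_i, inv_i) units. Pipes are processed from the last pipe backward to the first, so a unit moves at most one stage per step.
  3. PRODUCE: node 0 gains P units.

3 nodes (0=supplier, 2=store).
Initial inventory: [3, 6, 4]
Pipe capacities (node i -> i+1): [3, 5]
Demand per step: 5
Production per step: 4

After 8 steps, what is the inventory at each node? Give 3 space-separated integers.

Step 1: demand=5,sold=4 ship[1->2]=5 ship[0->1]=3 prod=4 -> inv=[4 4 5]
Step 2: demand=5,sold=5 ship[1->2]=4 ship[0->1]=3 prod=4 -> inv=[5 3 4]
Step 3: demand=5,sold=4 ship[1->2]=3 ship[0->1]=3 prod=4 -> inv=[6 3 3]
Step 4: demand=5,sold=3 ship[1->2]=3 ship[0->1]=3 prod=4 -> inv=[7 3 3]
Step 5: demand=5,sold=3 ship[1->2]=3 ship[0->1]=3 prod=4 -> inv=[8 3 3]
Step 6: demand=5,sold=3 ship[1->2]=3 ship[0->1]=3 prod=4 -> inv=[9 3 3]
Step 7: demand=5,sold=3 ship[1->2]=3 ship[0->1]=3 prod=4 -> inv=[10 3 3]
Step 8: demand=5,sold=3 ship[1->2]=3 ship[0->1]=3 prod=4 -> inv=[11 3 3]

11 3 3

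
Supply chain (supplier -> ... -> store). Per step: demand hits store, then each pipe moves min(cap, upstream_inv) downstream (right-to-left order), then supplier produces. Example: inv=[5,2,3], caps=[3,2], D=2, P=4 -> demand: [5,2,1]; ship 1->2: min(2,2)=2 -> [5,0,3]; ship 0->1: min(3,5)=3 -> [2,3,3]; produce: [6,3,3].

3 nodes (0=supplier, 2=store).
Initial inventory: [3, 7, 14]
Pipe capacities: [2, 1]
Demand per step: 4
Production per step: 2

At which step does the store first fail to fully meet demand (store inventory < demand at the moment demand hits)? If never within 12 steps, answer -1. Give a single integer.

Step 1: demand=4,sold=4 ship[1->2]=1 ship[0->1]=2 prod=2 -> [3 8 11]
Step 2: demand=4,sold=4 ship[1->2]=1 ship[0->1]=2 prod=2 -> [3 9 8]
Step 3: demand=4,sold=4 ship[1->2]=1 ship[0->1]=2 prod=2 -> [3 10 5]
Step 4: demand=4,sold=4 ship[1->2]=1 ship[0->1]=2 prod=2 -> [3 11 2]
Step 5: demand=4,sold=2 ship[1->2]=1 ship[0->1]=2 prod=2 -> [3 12 1]
Step 6: demand=4,sold=1 ship[1->2]=1 ship[0->1]=2 prod=2 -> [3 13 1]
Step 7: demand=4,sold=1 ship[1->2]=1 ship[0->1]=2 prod=2 -> [3 14 1]
Step 8: demand=4,sold=1 ship[1->2]=1 ship[0->1]=2 prod=2 -> [3 15 1]
Step 9: demand=4,sold=1 ship[1->2]=1 ship[0->1]=2 prod=2 -> [3 16 1]
Step 10: demand=4,sold=1 ship[1->2]=1 ship[0->1]=2 prod=2 -> [3 17 1]
Step 11: demand=4,sold=1 ship[1->2]=1 ship[0->1]=2 prod=2 -> [3 18 1]
Step 12: demand=4,sold=1 ship[1->2]=1 ship[0->1]=2 prod=2 -> [3 19 1]
First stockout at step 5

5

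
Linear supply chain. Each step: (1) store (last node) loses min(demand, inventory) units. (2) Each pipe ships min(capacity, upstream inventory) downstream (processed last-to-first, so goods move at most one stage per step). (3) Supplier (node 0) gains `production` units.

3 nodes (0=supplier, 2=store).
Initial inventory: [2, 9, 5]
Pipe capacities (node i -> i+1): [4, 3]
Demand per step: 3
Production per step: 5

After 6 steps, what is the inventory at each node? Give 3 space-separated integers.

Step 1: demand=3,sold=3 ship[1->2]=3 ship[0->1]=2 prod=5 -> inv=[5 8 5]
Step 2: demand=3,sold=3 ship[1->2]=3 ship[0->1]=4 prod=5 -> inv=[6 9 5]
Step 3: demand=3,sold=3 ship[1->2]=3 ship[0->1]=4 prod=5 -> inv=[7 10 5]
Step 4: demand=3,sold=3 ship[1->2]=3 ship[0->1]=4 prod=5 -> inv=[8 11 5]
Step 5: demand=3,sold=3 ship[1->2]=3 ship[0->1]=4 prod=5 -> inv=[9 12 5]
Step 6: demand=3,sold=3 ship[1->2]=3 ship[0->1]=4 prod=5 -> inv=[10 13 5]

10 13 5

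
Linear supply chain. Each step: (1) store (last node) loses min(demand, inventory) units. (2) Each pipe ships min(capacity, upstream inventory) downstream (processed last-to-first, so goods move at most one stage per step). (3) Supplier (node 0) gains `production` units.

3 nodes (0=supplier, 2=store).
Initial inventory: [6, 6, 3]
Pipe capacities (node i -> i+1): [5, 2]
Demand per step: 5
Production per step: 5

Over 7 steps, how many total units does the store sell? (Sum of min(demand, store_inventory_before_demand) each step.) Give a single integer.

Answer: 15

Derivation:
Step 1: sold=3 (running total=3) -> [6 9 2]
Step 2: sold=2 (running total=5) -> [6 12 2]
Step 3: sold=2 (running total=7) -> [6 15 2]
Step 4: sold=2 (running total=9) -> [6 18 2]
Step 5: sold=2 (running total=11) -> [6 21 2]
Step 6: sold=2 (running total=13) -> [6 24 2]
Step 7: sold=2 (running total=15) -> [6 27 2]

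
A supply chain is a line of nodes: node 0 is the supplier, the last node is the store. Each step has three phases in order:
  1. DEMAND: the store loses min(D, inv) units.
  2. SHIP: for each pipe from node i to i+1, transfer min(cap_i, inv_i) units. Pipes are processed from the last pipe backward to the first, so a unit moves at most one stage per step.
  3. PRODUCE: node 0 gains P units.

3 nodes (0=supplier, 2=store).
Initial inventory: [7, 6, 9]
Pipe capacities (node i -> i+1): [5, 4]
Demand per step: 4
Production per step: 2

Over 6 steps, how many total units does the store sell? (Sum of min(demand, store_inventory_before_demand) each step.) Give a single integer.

Answer: 24

Derivation:
Step 1: sold=4 (running total=4) -> [4 7 9]
Step 2: sold=4 (running total=8) -> [2 7 9]
Step 3: sold=4 (running total=12) -> [2 5 9]
Step 4: sold=4 (running total=16) -> [2 3 9]
Step 5: sold=4 (running total=20) -> [2 2 8]
Step 6: sold=4 (running total=24) -> [2 2 6]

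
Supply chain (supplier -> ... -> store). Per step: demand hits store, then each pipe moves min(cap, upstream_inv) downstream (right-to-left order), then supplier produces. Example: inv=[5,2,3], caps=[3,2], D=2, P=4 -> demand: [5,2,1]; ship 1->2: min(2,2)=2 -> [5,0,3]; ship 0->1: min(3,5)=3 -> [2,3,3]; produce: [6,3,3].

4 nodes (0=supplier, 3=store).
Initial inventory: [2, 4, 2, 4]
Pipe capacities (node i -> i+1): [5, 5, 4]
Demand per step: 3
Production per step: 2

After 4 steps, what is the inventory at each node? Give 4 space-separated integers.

Step 1: demand=3,sold=3 ship[2->3]=2 ship[1->2]=4 ship[0->1]=2 prod=2 -> inv=[2 2 4 3]
Step 2: demand=3,sold=3 ship[2->3]=4 ship[1->2]=2 ship[0->1]=2 prod=2 -> inv=[2 2 2 4]
Step 3: demand=3,sold=3 ship[2->3]=2 ship[1->2]=2 ship[0->1]=2 prod=2 -> inv=[2 2 2 3]
Step 4: demand=3,sold=3 ship[2->3]=2 ship[1->2]=2 ship[0->1]=2 prod=2 -> inv=[2 2 2 2]

2 2 2 2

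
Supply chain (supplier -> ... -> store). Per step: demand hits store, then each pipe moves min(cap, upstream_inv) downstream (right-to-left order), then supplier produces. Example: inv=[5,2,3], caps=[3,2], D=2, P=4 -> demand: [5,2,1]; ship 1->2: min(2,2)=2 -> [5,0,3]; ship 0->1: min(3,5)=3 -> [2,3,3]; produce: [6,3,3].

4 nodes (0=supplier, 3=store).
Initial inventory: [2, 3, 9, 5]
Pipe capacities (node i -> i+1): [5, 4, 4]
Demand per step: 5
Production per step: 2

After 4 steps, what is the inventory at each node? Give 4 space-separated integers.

Step 1: demand=5,sold=5 ship[2->3]=4 ship[1->2]=3 ship[0->1]=2 prod=2 -> inv=[2 2 8 4]
Step 2: demand=5,sold=4 ship[2->3]=4 ship[1->2]=2 ship[0->1]=2 prod=2 -> inv=[2 2 6 4]
Step 3: demand=5,sold=4 ship[2->3]=4 ship[1->2]=2 ship[0->1]=2 prod=2 -> inv=[2 2 4 4]
Step 4: demand=5,sold=4 ship[2->3]=4 ship[1->2]=2 ship[0->1]=2 prod=2 -> inv=[2 2 2 4]

2 2 2 4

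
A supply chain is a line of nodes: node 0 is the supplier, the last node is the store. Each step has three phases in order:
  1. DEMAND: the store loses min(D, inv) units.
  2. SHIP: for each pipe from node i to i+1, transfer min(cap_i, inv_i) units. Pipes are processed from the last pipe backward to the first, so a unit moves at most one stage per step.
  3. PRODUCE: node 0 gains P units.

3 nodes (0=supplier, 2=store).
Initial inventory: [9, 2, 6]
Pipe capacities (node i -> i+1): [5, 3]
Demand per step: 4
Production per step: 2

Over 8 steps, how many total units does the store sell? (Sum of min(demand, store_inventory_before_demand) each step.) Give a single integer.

Answer: 26

Derivation:
Step 1: sold=4 (running total=4) -> [6 5 4]
Step 2: sold=4 (running total=8) -> [3 7 3]
Step 3: sold=3 (running total=11) -> [2 7 3]
Step 4: sold=3 (running total=14) -> [2 6 3]
Step 5: sold=3 (running total=17) -> [2 5 3]
Step 6: sold=3 (running total=20) -> [2 4 3]
Step 7: sold=3 (running total=23) -> [2 3 3]
Step 8: sold=3 (running total=26) -> [2 2 3]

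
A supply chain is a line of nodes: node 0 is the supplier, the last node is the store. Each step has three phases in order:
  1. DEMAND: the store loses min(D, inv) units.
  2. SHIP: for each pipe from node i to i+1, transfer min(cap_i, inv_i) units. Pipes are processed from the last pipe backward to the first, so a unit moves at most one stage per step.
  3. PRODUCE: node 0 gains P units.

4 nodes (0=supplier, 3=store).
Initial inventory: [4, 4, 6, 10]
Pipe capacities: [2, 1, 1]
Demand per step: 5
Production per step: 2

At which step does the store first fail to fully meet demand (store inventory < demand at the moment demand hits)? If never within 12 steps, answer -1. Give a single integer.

Step 1: demand=5,sold=5 ship[2->3]=1 ship[1->2]=1 ship[0->1]=2 prod=2 -> [4 5 6 6]
Step 2: demand=5,sold=5 ship[2->3]=1 ship[1->2]=1 ship[0->1]=2 prod=2 -> [4 6 6 2]
Step 3: demand=5,sold=2 ship[2->3]=1 ship[1->2]=1 ship[0->1]=2 prod=2 -> [4 7 6 1]
Step 4: demand=5,sold=1 ship[2->3]=1 ship[1->2]=1 ship[0->1]=2 prod=2 -> [4 8 6 1]
Step 5: demand=5,sold=1 ship[2->3]=1 ship[1->2]=1 ship[0->1]=2 prod=2 -> [4 9 6 1]
Step 6: demand=5,sold=1 ship[2->3]=1 ship[1->2]=1 ship[0->1]=2 prod=2 -> [4 10 6 1]
Step 7: demand=5,sold=1 ship[2->3]=1 ship[1->2]=1 ship[0->1]=2 prod=2 -> [4 11 6 1]
Step 8: demand=5,sold=1 ship[2->3]=1 ship[1->2]=1 ship[0->1]=2 prod=2 -> [4 12 6 1]
Step 9: demand=5,sold=1 ship[2->3]=1 ship[1->2]=1 ship[0->1]=2 prod=2 -> [4 13 6 1]
Step 10: demand=5,sold=1 ship[2->3]=1 ship[1->2]=1 ship[0->1]=2 prod=2 -> [4 14 6 1]
Step 11: demand=5,sold=1 ship[2->3]=1 ship[1->2]=1 ship[0->1]=2 prod=2 -> [4 15 6 1]
Step 12: demand=5,sold=1 ship[2->3]=1 ship[1->2]=1 ship[0->1]=2 prod=2 -> [4 16 6 1]
First stockout at step 3

3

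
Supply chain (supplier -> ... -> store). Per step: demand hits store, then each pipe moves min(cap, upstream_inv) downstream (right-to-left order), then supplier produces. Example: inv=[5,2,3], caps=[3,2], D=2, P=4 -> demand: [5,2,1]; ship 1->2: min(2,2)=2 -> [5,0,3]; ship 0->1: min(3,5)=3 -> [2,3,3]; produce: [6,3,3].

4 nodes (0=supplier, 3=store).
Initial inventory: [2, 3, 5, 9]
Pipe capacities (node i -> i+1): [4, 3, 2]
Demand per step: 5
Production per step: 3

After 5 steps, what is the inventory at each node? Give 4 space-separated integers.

Step 1: demand=5,sold=5 ship[2->3]=2 ship[1->2]=3 ship[0->1]=2 prod=3 -> inv=[3 2 6 6]
Step 2: demand=5,sold=5 ship[2->3]=2 ship[1->2]=2 ship[0->1]=3 prod=3 -> inv=[3 3 6 3]
Step 3: demand=5,sold=3 ship[2->3]=2 ship[1->2]=3 ship[0->1]=3 prod=3 -> inv=[3 3 7 2]
Step 4: demand=5,sold=2 ship[2->3]=2 ship[1->2]=3 ship[0->1]=3 prod=3 -> inv=[3 3 8 2]
Step 5: demand=5,sold=2 ship[2->3]=2 ship[1->2]=3 ship[0->1]=3 prod=3 -> inv=[3 3 9 2]

3 3 9 2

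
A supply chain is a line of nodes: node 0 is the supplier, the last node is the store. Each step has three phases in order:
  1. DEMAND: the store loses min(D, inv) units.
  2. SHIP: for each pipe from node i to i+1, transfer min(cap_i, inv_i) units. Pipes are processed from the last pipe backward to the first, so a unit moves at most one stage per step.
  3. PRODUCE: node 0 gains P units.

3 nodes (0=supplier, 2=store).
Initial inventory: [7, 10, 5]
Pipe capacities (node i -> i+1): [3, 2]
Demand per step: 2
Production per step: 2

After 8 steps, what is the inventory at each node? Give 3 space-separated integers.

Step 1: demand=2,sold=2 ship[1->2]=2 ship[0->1]=3 prod=2 -> inv=[6 11 5]
Step 2: demand=2,sold=2 ship[1->2]=2 ship[0->1]=3 prod=2 -> inv=[5 12 5]
Step 3: demand=2,sold=2 ship[1->2]=2 ship[0->1]=3 prod=2 -> inv=[4 13 5]
Step 4: demand=2,sold=2 ship[1->2]=2 ship[0->1]=3 prod=2 -> inv=[3 14 5]
Step 5: demand=2,sold=2 ship[1->2]=2 ship[0->1]=3 prod=2 -> inv=[2 15 5]
Step 6: demand=2,sold=2 ship[1->2]=2 ship[0->1]=2 prod=2 -> inv=[2 15 5]
Step 7: demand=2,sold=2 ship[1->2]=2 ship[0->1]=2 prod=2 -> inv=[2 15 5]
Step 8: demand=2,sold=2 ship[1->2]=2 ship[0->1]=2 prod=2 -> inv=[2 15 5]

2 15 5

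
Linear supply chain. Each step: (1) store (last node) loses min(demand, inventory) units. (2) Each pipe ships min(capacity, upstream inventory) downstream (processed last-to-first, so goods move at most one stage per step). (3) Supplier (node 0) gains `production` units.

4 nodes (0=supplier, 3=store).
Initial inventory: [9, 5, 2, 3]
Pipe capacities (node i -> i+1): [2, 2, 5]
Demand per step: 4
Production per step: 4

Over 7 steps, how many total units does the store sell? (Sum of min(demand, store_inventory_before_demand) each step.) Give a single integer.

Answer: 15

Derivation:
Step 1: sold=3 (running total=3) -> [11 5 2 2]
Step 2: sold=2 (running total=5) -> [13 5 2 2]
Step 3: sold=2 (running total=7) -> [15 5 2 2]
Step 4: sold=2 (running total=9) -> [17 5 2 2]
Step 5: sold=2 (running total=11) -> [19 5 2 2]
Step 6: sold=2 (running total=13) -> [21 5 2 2]
Step 7: sold=2 (running total=15) -> [23 5 2 2]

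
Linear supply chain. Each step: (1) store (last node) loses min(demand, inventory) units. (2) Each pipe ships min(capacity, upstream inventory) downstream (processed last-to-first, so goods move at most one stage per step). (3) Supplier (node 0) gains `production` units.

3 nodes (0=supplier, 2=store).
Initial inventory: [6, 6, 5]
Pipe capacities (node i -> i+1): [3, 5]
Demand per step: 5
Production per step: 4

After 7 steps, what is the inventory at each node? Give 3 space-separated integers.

Step 1: demand=5,sold=5 ship[1->2]=5 ship[0->1]=3 prod=4 -> inv=[7 4 5]
Step 2: demand=5,sold=5 ship[1->2]=4 ship[0->1]=3 prod=4 -> inv=[8 3 4]
Step 3: demand=5,sold=4 ship[1->2]=3 ship[0->1]=3 prod=4 -> inv=[9 3 3]
Step 4: demand=5,sold=3 ship[1->2]=3 ship[0->1]=3 prod=4 -> inv=[10 3 3]
Step 5: demand=5,sold=3 ship[1->2]=3 ship[0->1]=3 prod=4 -> inv=[11 3 3]
Step 6: demand=5,sold=3 ship[1->2]=3 ship[0->1]=3 prod=4 -> inv=[12 3 3]
Step 7: demand=5,sold=3 ship[1->2]=3 ship[0->1]=3 prod=4 -> inv=[13 3 3]

13 3 3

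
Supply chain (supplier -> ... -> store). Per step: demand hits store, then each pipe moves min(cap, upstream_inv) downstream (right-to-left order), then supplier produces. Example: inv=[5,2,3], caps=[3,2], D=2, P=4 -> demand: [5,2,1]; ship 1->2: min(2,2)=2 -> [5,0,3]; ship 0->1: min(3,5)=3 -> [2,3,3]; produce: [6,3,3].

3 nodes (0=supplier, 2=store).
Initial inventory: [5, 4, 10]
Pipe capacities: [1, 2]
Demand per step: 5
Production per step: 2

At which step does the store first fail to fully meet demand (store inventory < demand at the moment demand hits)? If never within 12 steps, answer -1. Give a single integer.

Step 1: demand=5,sold=5 ship[1->2]=2 ship[0->1]=1 prod=2 -> [6 3 7]
Step 2: demand=5,sold=5 ship[1->2]=2 ship[0->1]=1 prod=2 -> [7 2 4]
Step 3: demand=5,sold=4 ship[1->2]=2 ship[0->1]=1 prod=2 -> [8 1 2]
Step 4: demand=5,sold=2 ship[1->2]=1 ship[0->1]=1 prod=2 -> [9 1 1]
Step 5: demand=5,sold=1 ship[1->2]=1 ship[0->1]=1 prod=2 -> [10 1 1]
Step 6: demand=5,sold=1 ship[1->2]=1 ship[0->1]=1 prod=2 -> [11 1 1]
Step 7: demand=5,sold=1 ship[1->2]=1 ship[0->1]=1 prod=2 -> [12 1 1]
Step 8: demand=5,sold=1 ship[1->2]=1 ship[0->1]=1 prod=2 -> [13 1 1]
Step 9: demand=5,sold=1 ship[1->2]=1 ship[0->1]=1 prod=2 -> [14 1 1]
Step 10: demand=5,sold=1 ship[1->2]=1 ship[0->1]=1 prod=2 -> [15 1 1]
Step 11: demand=5,sold=1 ship[1->2]=1 ship[0->1]=1 prod=2 -> [16 1 1]
Step 12: demand=5,sold=1 ship[1->2]=1 ship[0->1]=1 prod=2 -> [17 1 1]
First stockout at step 3

3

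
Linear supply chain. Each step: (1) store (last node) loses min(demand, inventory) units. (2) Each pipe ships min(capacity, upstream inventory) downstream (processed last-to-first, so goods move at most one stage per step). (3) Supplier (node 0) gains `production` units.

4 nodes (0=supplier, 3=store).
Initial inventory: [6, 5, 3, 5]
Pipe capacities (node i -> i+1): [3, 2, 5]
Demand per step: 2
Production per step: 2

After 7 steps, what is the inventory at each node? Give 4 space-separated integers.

Step 1: demand=2,sold=2 ship[2->3]=3 ship[1->2]=2 ship[0->1]=3 prod=2 -> inv=[5 6 2 6]
Step 2: demand=2,sold=2 ship[2->3]=2 ship[1->2]=2 ship[0->1]=3 prod=2 -> inv=[4 7 2 6]
Step 3: demand=2,sold=2 ship[2->3]=2 ship[1->2]=2 ship[0->1]=3 prod=2 -> inv=[3 8 2 6]
Step 4: demand=2,sold=2 ship[2->3]=2 ship[1->2]=2 ship[0->1]=3 prod=2 -> inv=[2 9 2 6]
Step 5: demand=2,sold=2 ship[2->3]=2 ship[1->2]=2 ship[0->1]=2 prod=2 -> inv=[2 9 2 6]
Step 6: demand=2,sold=2 ship[2->3]=2 ship[1->2]=2 ship[0->1]=2 prod=2 -> inv=[2 9 2 6]
Step 7: demand=2,sold=2 ship[2->3]=2 ship[1->2]=2 ship[0->1]=2 prod=2 -> inv=[2 9 2 6]

2 9 2 6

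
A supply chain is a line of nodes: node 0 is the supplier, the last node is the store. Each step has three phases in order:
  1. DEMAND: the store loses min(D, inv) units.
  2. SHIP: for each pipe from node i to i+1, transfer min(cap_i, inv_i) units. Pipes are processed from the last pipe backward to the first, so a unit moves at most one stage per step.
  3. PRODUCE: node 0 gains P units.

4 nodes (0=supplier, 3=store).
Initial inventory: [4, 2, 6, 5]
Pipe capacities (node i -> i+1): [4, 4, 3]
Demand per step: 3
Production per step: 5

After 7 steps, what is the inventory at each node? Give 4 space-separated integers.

Step 1: demand=3,sold=3 ship[2->3]=3 ship[1->2]=2 ship[0->1]=4 prod=5 -> inv=[5 4 5 5]
Step 2: demand=3,sold=3 ship[2->3]=3 ship[1->2]=4 ship[0->1]=4 prod=5 -> inv=[6 4 6 5]
Step 3: demand=3,sold=3 ship[2->3]=3 ship[1->2]=4 ship[0->1]=4 prod=5 -> inv=[7 4 7 5]
Step 4: demand=3,sold=3 ship[2->3]=3 ship[1->2]=4 ship[0->1]=4 prod=5 -> inv=[8 4 8 5]
Step 5: demand=3,sold=3 ship[2->3]=3 ship[1->2]=4 ship[0->1]=4 prod=5 -> inv=[9 4 9 5]
Step 6: demand=3,sold=3 ship[2->3]=3 ship[1->2]=4 ship[0->1]=4 prod=5 -> inv=[10 4 10 5]
Step 7: demand=3,sold=3 ship[2->3]=3 ship[1->2]=4 ship[0->1]=4 prod=5 -> inv=[11 4 11 5]

11 4 11 5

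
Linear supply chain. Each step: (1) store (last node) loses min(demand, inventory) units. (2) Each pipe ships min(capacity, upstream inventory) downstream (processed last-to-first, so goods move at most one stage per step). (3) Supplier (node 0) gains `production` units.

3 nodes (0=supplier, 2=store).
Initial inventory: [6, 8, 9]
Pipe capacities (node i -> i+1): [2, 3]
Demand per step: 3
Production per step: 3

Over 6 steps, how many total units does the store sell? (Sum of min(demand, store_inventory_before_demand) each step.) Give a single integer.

Step 1: sold=3 (running total=3) -> [7 7 9]
Step 2: sold=3 (running total=6) -> [8 6 9]
Step 3: sold=3 (running total=9) -> [9 5 9]
Step 4: sold=3 (running total=12) -> [10 4 9]
Step 5: sold=3 (running total=15) -> [11 3 9]
Step 6: sold=3 (running total=18) -> [12 2 9]

Answer: 18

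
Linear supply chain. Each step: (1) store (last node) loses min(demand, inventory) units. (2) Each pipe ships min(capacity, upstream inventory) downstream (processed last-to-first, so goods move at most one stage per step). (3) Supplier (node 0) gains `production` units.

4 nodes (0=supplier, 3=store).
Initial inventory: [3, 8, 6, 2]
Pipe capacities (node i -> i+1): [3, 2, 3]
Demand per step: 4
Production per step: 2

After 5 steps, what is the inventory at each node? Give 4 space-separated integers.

Step 1: demand=4,sold=2 ship[2->3]=3 ship[1->2]=2 ship[0->1]=3 prod=2 -> inv=[2 9 5 3]
Step 2: demand=4,sold=3 ship[2->3]=3 ship[1->2]=2 ship[0->1]=2 prod=2 -> inv=[2 9 4 3]
Step 3: demand=4,sold=3 ship[2->3]=3 ship[1->2]=2 ship[0->1]=2 prod=2 -> inv=[2 9 3 3]
Step 4: demand=4,sold=3 ship[2->3]=3 ship[1->2]=2 ship[0->1]=2 prod=2 -> inv=[2 9 2 3]
Step 5: demand=4,sold=3 ship[2->3]=2 ship[1->2]=2 ship[0->1]=2 prod=2 -> inv=[2 9 2 2]

2 9 2 2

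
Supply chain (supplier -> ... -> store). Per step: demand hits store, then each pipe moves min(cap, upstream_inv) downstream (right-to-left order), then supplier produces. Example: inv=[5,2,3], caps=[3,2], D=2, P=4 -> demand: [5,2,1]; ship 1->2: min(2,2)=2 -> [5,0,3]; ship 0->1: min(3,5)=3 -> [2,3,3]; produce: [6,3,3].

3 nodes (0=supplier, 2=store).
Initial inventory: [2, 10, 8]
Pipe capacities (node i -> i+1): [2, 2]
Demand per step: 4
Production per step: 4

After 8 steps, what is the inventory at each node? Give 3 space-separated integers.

Step 1: demand=4,sold=4 ship[1->2]=2 ship[0->1]=2 prod=4 -> inv=[4 10 6]
Step 2: demand=4,sold=4 ship[1->2]=2 ship[0->1]=2 prod=4 -> inv=[6 10 4]
Step 3: demand=4,sold=4 ship[1->2]=2 ship[0->1]=2 prod=4 -> inv=[8 10 2]
Step 4: demand=4,sold=2 ship[1->2]=2 ship[0->1]=2 prod=4 -> inv=[10 10 2]
Step 5: demand=4,sold=2 ship[1->2]=2 ship[0->1]=2 prod=4 -> inv=[12 10 2]
Step 6: demand=4,sold=2 ship[1->2]=2 ship[0->1]=2 prod=4 -> inv=[14 10 2]
Step 7: demand=4,sold=2 ship[1->2]=2 ship[0->1]=2 prod=4 -> inv=[16 10 2]
Step 8: demand=4,sold=2 ship[1->2]=2 ship[0->1]=2 prod=4 -> inv=[18 10 2]

18 10 2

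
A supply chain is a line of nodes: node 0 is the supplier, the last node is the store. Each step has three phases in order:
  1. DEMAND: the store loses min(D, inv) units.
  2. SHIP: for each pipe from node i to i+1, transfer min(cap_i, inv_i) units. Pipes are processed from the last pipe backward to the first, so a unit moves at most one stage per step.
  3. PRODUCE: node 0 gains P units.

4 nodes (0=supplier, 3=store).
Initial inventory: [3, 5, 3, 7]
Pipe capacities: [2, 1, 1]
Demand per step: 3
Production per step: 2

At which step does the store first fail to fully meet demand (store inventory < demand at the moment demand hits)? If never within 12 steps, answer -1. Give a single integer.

Step 1: demand=3,sold=3 ship[2->3]=1 ship[1->2]=1 ship[0->1]=2 prod=2 -> [3 6 3 5]
Step 2: demand=3,sold=3 ship[2->3]=1 ship[1->2]=1 ship[0->1]=2 prod=2 -> [3 7 3 3]
Step 3: demand=3,sold=3 ship[2->3]=1 ship[1->2]=1 ship[0->1]=2 prod=2 -> [3 8 3 1]
Step 4: demand=3,sold=1 ship[2->3]=1 ship[1->2]=1 ship[0->1]=2 prod=2 -> [3 9 3 1]
Step 5: demand=3,sold=1 ship[2->3]=1 ship[1->2]=1 ship[0->1]=2 prod=2 -> [3 10 3 1]
Step 6: demand=3,sold=1 ship[2->3]=1 ship[1->2]=1 ship[0->1]=2 prod=2 -> [3 11 3 1]
Step 7: demand=3,sold=1 ship[2->3]=1 ship[1->2]=1 ship[0->1]=2 prod=2 -> [3 12 3 1]
Step 8: demand=3,sold=1 ship[2->3]=1 ship[1->2]=1 ship[0->1]=2 prod=2 -> [3 13 3 1]
Step 9: demand=3,sold=1 ship[2->3]=1 ship[1->2]=1 ship[0->1]=2 prod=2 -> [3 14 3 1]
Step 10: demand=3,sold=1 ship[2->3]=1 ship[1->2]=1 ship[0->1]=2 prod=2 -> [3 15 3 1]
Step 11: demand=3,sold=1 ship[2->3]=1 ship[1->2]=1 ship[0->1]=2 prod=2 -> [3 16 3 1]
Step 12: demand=3,sold=1 ship[2->3]=1 ship[1->2]=1 ship[0->1]=2 prod=2 -> [3 17 3 1]
First stockout at step 4

4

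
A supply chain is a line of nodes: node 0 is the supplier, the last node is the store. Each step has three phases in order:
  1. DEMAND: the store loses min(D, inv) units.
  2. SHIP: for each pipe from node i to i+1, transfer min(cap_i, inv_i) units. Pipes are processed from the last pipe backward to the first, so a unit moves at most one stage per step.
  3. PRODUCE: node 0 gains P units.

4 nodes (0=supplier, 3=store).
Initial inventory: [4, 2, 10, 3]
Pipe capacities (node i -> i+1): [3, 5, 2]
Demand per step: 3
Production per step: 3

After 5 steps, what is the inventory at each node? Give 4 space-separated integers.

Step 1: demand=3,sold=3 ship[2->3]=2 ship[1->2]=2 ship[0->1]=3 prod=3 -> inv=[4 3 10 2]
Step 2: demand=3,sold=2 ship[2->3]=2 ship[1->2]=3 ship[0->1]=3 prod=3 -> inv=[4 3 11 2]
Step 3: demand=3,sold=2 ship[2->3]=2 ship[1->2]=3 ship[0->1]=3 prod=3 -> inv=[4 3 12 2]
Step 4: demand=3,sold=2 ship[2->3]=2 ship[1->2]=3 ship[0->1]=3 prod=3 -> inv=[4 3 13 2]
Step 5: demand=3,sold=2 ship[2->3]=2 ship[1->2]=3 ship[0->1]=3 prod=3 -> inv=[4 3 14 2]

4 3 14 2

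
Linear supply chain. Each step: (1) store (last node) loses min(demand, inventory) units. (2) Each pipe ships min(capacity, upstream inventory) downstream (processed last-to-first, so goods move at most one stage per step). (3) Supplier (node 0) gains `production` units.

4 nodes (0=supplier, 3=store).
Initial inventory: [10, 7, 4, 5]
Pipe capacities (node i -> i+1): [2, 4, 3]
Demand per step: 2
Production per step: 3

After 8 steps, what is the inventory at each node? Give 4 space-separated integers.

Step 1: demand=2,sold=2 ship[2->3]=3 ship[1->2]=4 ship[0->1]=2 prod=3 -> inv=[11 5 5 6]
Step 2: demand=2,sold=2 ship[2->3]=3 ship[1->2]=4 ship[0->1]=2 prod=3 -> inv=[12 3 6 7]
Step 3: demand=2,sold=2 ship[2->3]=3 ship[1->2]=3 ship[0->1]=2 prod=3 -> inv=[13 2 6 8]
Step 4: demand=2,sold=2 ship[2->3]=3 ship[1->2]=2 ship[0->1]=2 prod=3 -> inv=[14 2 5 9]
Step 5: demand=2,sold=2 ship[2->3]=3 ship[1->2]=2 ship[0->1]=2 prod=3 -> inv=[15 2 4 10]
Step 6: demand=2,sold=2 ship[2->3]=3 ship[1->2]=2 ship[0->1]=2 prod=3 -> inv=[16 2 3 11]
Step 7: demand=2,sold=2 ship[2->3]=3 ship[1->2]=2 ship[0->1]=2 prod=3 -> inv=[17 2 2 12]
Step 8: demand=2,sold=2 ship[2->3]=2 ship[1->2]=2 ship[0->1]=2 prod=3 -> inv=[18 2 2 12]

18 2 2 12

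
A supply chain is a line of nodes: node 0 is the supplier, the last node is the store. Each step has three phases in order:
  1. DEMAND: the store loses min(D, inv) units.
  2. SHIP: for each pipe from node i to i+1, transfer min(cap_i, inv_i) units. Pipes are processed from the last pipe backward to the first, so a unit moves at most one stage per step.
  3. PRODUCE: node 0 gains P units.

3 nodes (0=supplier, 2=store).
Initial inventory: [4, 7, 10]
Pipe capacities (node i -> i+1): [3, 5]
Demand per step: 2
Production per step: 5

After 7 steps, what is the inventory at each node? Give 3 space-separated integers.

Step 1: demand=2,sold=2 ship[1->2]=5 ship[0->1]=3 prod=5 -> inv=[6 5 13]
Step 2: demand=2,sold=2 ship[1->2]=5 ship[0->1]=3 prod=5 -> inv=[8 3 16]
Step 3: demand=2,sold=2 ship[1->2]=3 ship[0->1]=3 prod=5 -> inv=[10 3 17]
Step 4: demand=2,sold=2 ship[1->2]=3 ship[0->1]=3 prod=5 -> inv=[12 3 18]
Step 5: demand=2,sold=2 ship[1->2]=3 ship[0->1]=3 prod=5 -> inv=[14 3 19]
Step 6: demand=2,sold=2 ship[1->2]=3 ship[0->1]=3 prod=5 -> inv=[16 3 20]
Step 7: demand=2,sold=2 ship[1->2]=3 ship[0->1]=3 prod=5 -> inv=[18 3 21]

18 3 21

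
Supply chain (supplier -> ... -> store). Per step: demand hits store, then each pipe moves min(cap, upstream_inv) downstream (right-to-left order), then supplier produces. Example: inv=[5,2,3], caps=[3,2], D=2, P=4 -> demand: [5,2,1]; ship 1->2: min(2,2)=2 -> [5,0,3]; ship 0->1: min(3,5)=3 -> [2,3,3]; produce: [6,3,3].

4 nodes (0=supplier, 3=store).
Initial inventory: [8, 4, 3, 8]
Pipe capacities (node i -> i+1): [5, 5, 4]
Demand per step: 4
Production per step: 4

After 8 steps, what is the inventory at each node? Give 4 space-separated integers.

Step 1: demand=4,sold=4 ship[2->3]=3 ship[1->2]=4 ship[0->1]=5 prod=4 -> inv=[7 5 4 7]
Step 2: demand=4,sold=4 ship[2->3]=4 ship[1->2]=5 ship[0->1]=5 prod=4 -> inv=[6 5 5 7]
Step 3: demand=4,sold=4 ship[2->3]=4 ship[1->2]=5 ship[0->1]=5 prod=4 -> inv=[5 5 6 7]
Step 4: demand=4,sold=4 ship[2->3]=4 ship[1->2]=5 ship[0->1]=5 prod=4 -> inv=[4 5 7 7]
Step 5: demand=4,sold=4 ship[2->3]=4 ship[1->2]=5 ship[0->1]=4 prod=4 -> inv=[4 4 8 7]
Step 6: demand=4,sold=4 ship[2->3]=4 ship[1->2]=4 ship[0->1]=4 prod=4 -> inv=[4 4 8 7]
Step 7: demand=4,sold=4 ship[2->3]=4 ship[1->2]=4 ship[0->1]=4 prod=4 -> inv=[4 4 8 7]
Step 8: demand=4,sold=4 ship[2->3]=4 ship[1->2]=4 ship[0->1]=4 prod=4 -> inv=[4 4 8 7]

4 4 8 7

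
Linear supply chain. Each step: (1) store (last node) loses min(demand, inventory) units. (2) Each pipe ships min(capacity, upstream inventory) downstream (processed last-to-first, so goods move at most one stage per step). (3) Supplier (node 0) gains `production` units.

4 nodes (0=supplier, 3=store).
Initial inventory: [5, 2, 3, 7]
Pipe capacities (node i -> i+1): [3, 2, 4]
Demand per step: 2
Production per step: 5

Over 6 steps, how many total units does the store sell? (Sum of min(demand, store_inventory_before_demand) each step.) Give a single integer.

Answer: 12

Derivation:
Step 1: sold=2 (running total=2) -> [7 3 2 8]
Step 2: sold=2 (running total=4) -> [9 4 2 8]
Step 3: sold=2 (running total=6) -> [11 5 2 8]
Step 4: sold=2 (running total=8) -> [13 6 2 8]
Step 5: sold=2 (running total=10) -> [15 7 2 8]
Step 6: sold=2 (running total=12) -> [17 8 2 8]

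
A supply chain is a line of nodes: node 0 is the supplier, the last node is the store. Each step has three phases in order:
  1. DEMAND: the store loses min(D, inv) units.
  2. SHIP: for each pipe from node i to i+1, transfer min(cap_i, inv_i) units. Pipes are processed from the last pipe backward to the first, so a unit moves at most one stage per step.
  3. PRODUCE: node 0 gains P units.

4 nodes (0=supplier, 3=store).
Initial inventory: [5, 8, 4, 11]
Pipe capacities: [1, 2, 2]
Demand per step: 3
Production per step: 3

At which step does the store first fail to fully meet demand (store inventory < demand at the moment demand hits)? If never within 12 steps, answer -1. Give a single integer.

Step 1: demand=3,sold=3 ship[2->3]=2 ship[1->2]=2 ship[0->1]=1 prod=3 -> [7 7 4 10]
Step 2: demand=3,sold=3 ship[2->3]=2 ship[1->2]=2 ship[0->1]=1 prod=3 -> [9 6 4 9]
Step 3: demand=3,sold=3 ship[2->3]=2 ship[1->2]=2 ship[0->1]=1 prod=3 -> [11 5 4 8]
Step 4: demand=3,sold=3 ship[2->3]=2 ship[1->2]=2 ship[0->1]=1 prod=3 -> [13 4 4 7]
Step 5: demand=3,sold=3 ship[2->3]=2 ship[1->2]=2 ship[0->1]=1 prod=3 -> [15 3 4 6]
Step 6: demand=3,sold=3 ship[2->3]=2 ship[1->2]=2 ship[0->1]=1 prod=3 -> [17 2 4 5]
Step 7: demand=3,sold=3 ship[2->3]=2 ship[1->2]=2 ship[0->1]=1 prod=3 -> [19 1 4 4]
Step 8: demand=3,sold=3 ship[2->3]=2 ship[1->2]=1 ship[0->1]=1 prod=3 -> [21 1 3 3]
Step 9: demand=3,sold=3 ship[2->3]=2 ship[1->2]=1 ship[0->1]=1 prod=3 -> [23 1 2 2]
Step 10: demand=3,sold=2 ship[2->3]=2 ship[1->2]=1 ship[0->1]=1 prod=3 -> [25 1 1 2]
Step 11: demand=3,sold=2 ship[2->3]=1 ship[1->2]=1 ship[0->1]=1 prod=3 -> [27 1 1 1]
Step 12: demand=3,sold=1 ship[2->3]=1 ship[1->2]=1 ship[0->1]=1 prod=3 -> [29 1 1 1]
First stockout at step 10

10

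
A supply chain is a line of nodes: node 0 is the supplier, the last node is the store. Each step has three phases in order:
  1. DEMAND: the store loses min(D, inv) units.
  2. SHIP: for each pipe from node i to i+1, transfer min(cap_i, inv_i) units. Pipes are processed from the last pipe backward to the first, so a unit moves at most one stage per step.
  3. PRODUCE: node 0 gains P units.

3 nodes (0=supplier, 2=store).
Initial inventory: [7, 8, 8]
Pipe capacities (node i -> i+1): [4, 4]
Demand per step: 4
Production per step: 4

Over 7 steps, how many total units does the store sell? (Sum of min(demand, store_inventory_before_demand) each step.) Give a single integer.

Answer: 28

Derivation:
Step 1: sold=4 (running total=4) -> [7 8 8]
Step 2: sold=4 (running total=8) -> [7 8 8]
Step 3: sold=4 (running total=12) -> [7 8 8]
Step 4: sold=4 (running total=16) -> [7 8 8]
Step 5: sold=4 (running total=20) -> [7 8 8]
Step 6: sold=4 (running total=24) -> [7 8 8]
Step 7: sold=4 (running total=28) -> [7 8 8]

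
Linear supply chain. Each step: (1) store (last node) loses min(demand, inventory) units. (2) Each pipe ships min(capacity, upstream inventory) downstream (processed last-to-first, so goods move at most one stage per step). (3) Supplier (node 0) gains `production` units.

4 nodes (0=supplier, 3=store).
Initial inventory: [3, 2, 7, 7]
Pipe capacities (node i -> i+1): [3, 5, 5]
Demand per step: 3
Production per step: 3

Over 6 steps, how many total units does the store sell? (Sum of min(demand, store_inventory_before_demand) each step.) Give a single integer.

Answer: 18

Derivation:
Step 1: sold=3 (running total=3) -> [3 3 4 9]
Step 2: sold=3 (running total=6) -> [3 3 3 10]
Step 3: sold=3 (running total=9) -> [3 3 3 10]
Step 4: sold=3 (running total=12) -> [3 3 3 10]
Step 5: sold=3 (running total=15) -> [3 3 3 10]
Step 6: sold=3 (running total=18) -> [3 3 3 10]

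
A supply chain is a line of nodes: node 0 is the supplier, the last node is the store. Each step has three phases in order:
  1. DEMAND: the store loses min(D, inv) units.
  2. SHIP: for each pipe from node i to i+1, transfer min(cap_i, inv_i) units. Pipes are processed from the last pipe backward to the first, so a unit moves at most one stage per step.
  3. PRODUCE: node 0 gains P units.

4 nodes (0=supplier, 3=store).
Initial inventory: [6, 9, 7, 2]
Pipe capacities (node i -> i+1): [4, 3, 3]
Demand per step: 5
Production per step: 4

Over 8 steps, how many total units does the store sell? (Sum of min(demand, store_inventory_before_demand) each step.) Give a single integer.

Answer: 23

Derivation:
Step 1: sold=2 (running total=2) -> [6 10 7 3]
Step 2: sold=3 (running total=5) -> [6 11 7 3]
Step 3: sold=3 (running total=8) -> [6 12 7 3]
Step 4: sold=3 (running total=11) -> [6 13 7 3]
Step 5: sold=3 (running total=14) -> [6 14 7 3]
Step 6: sold=3 (running total=17) -> [6 15 7 3]
Step 7: sold=3 (running total=20) -> [6 16 7 3]
Step 8: sold=3 (running total=23) -> [6 17 7 3]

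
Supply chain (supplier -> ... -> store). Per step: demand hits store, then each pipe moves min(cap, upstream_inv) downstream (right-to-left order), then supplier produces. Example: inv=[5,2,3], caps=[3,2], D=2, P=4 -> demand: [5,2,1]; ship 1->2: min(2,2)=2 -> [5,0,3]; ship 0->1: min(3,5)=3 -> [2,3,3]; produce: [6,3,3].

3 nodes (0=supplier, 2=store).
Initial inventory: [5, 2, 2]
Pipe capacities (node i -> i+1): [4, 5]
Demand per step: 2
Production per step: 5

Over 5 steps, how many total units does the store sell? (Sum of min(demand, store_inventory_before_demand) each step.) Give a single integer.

Step 1: sold=2 (running total=2) -> [6 4 2]
Step 2: sold=2 (running total=4) -> [7 4 4]
Step 3: sold=2 (running total=6) -> [8 4 6]
Step 4: sold=2 (running total=8) -> [9 4 8]
Step 5: sold=2 (running total=10) -> [10 4 10]

Answer: 10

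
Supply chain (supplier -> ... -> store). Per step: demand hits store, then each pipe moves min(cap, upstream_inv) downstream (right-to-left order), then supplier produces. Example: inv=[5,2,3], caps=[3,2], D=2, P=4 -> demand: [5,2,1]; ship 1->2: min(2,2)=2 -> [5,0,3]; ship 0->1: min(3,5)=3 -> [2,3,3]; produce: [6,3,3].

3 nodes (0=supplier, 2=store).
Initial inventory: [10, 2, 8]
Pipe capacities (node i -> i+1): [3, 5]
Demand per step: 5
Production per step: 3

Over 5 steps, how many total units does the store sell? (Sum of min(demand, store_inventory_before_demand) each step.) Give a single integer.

Step 1: sold=5 (running total=5) -> [10 3 5]
Step 2: sold=5 (running total=10) -> [10 3 3]
Step 3: sold=3 (running total=13) -> [10 3 3]
Step 4: sold=3 (running total=16) -> [10 3 3]
Step 5: sold=3 (running total=19) -> [10 3 3]

Answer: 19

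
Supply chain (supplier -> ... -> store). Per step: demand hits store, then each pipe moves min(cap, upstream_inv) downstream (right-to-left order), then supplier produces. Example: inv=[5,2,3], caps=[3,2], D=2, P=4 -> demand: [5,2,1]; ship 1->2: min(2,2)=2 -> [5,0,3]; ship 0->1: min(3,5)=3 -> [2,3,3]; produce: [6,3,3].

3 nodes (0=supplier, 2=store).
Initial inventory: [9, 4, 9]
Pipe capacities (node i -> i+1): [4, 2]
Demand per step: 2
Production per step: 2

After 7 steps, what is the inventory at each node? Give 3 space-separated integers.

Step 1: demand=2,sold=2 ship[1->2]=2 ship[0->1]=4 prod=2 -> inv=[7 6 9]
Step 2: demand=2,sold=2 ship[1->2]=2 ship[0->1]=4 prod=2 -> inv=[5 8 9]
Step 3: demand=2,sold=2 ship[1->2]=2 ship[0->1]=4 prod=2 -> inv=[3 10 9]
Step 4: demand=2,sold=2 ship[1->2]=2 ship[0->1]=3 prod=2 -> inv=[2 11 9]
Step 5: demand=2,sold=2 ship[1->2]=2 ship[0->1]=2 prod=2 -> inv=[2 11 9]
Step 6: demand=2,sold=2 ship[1->2]=2 ship[0->1]=2 prod=2 -> inv=[2 11 9]
Step 7: demand=2,sold=2 ship[1->2]=2 ship[0->1]=2 prod=2 -> inv=[2 11 9]

2 11 9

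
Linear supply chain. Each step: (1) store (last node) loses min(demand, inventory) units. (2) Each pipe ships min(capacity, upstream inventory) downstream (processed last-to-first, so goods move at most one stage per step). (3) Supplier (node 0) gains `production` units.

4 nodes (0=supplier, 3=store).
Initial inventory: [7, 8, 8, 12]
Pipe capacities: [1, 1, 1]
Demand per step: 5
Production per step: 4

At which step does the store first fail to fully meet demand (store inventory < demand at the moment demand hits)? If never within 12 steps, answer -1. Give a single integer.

Step 1: demand=5,sold=5 ship[2->3]=1 ship[1->2]=1 ship[0->1]=1 prod=4 -> [10 8 8 8]
Step 2: demand=5,sold=5 ship[2->3]=1 ship[1->2]=1 ship[0->1]=1 prod=4 -> [13 8 8 4]
Step 3: demand=5,sold=4 ship[2->3]=1 ship[1->2]=1 ship[0->1]=1 prod=4 -> [16 8 8 1]
Step 4: demand=5,sold=1 ship[2->3]=1 ship[1->2]=1 ship[0->1]=1 prod=4 -> [19 8 8 1]
Step 5: demand=5,sold=1 ship[2->3]=1 ship[1->2]=1 ship[0->1]=1 prod=4 -> [22 8 8 1]
Step 6: demand=5,sold=1 ship[2->3]=1 ship[1->2]=1 ship[0->1]=1 prod=4 -> [25 8 8 1]
Step 7: demand=5,sold=1 ship[2->3]=1 ship[1->2]=1 ship[0->1]=1 prod=4 -> [28 8 8 1]
Step 8: demand=5,sold=1 ship[2->3]=1 ship[1->2]=1 ship[0->1]=1 prod=4 -> [31 8 8 1]
Step 9: demand=5,sold=1 ship[2->3]=1 ship[1->2]=1 ship[0->1]=1 prod=4 -> [34 8 8 1]
Step 10: demand=5,sold=1 ship[2->3]=1 ship[1->2]=1 ship[0->1]=1 prod=4 -> [37 8 8 1]
Step 11: demand=5,sold=1 ship[2->3]=1 ship[1->2]=1 ship[0->1]=1 prod=4 -> [40 8 8 1]
Step 12: demand=5,sold=1 ship[2->3]=1 ship[1->2]=1 ship[0->1]=1 prod=4 -> [43 8 8 1]
First stockout at step 3

3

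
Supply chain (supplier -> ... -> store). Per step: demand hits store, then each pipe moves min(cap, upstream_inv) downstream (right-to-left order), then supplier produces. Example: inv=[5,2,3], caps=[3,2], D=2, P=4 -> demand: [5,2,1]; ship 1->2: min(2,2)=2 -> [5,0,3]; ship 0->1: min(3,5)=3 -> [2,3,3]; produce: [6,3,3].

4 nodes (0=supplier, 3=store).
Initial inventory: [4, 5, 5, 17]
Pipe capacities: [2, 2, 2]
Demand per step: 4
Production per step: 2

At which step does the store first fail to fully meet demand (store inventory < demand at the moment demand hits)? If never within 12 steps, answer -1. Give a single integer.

Step 1: demand=4,sold=4 ship[2->3]=2 ship[1->2]=2 ship[0->1]=2 prod=2 -> [4 5 5 15]
Step 2: demand=4,sold=4 ship[2->3]=2 ship[1->2]=2 ship[0->1]=2 prod=2 -> [4 5 5 13]
Step 3: demand=4,sold=4 ship[2->3]=2 ship[1->2]=2 ship[0->1]=2 prod=2 -> [4 5 5 11]
Step 4: demand=4,sold=4 ship[2->3]=2 ship[1->2]=2 ship[0->1]=2 prod=2 -> [4 5 5 9]
Step 5: demand=4,sold=4 ship[2->3]=2 ship[1->2]=2 ship[0->1]=2 prod=2 -> [4 5 5 7]
Step 6: demand=4,sold=4 ship[2->3]=2 ship[1->2]=2 ship[0->1]=2 prod=2 -> [4 5 5 5]
Step 7: demand=4,sold=4 ship[2->3]=2 ship[1->2]=2 ship[0->1]=2 prod=2 -> [4 5 5 3]
Step 8: demand=4,sold=3 ship[2->3]=2 ship[1->2]=2 ship[0->1]=2 prod=2 -> [4 5 5 2]
Step 9: demand=4,sold=2 ship[2->3]=2 ship[1->2]=2 ship[0->1]=2 prod=2 -> [4 5 5 2]
Step 10: demand=4,sold=2 ship[2->3]=2 ship[1->2]=2 ship[0->1]=2 prod=2 -> [4 5 5 2]
Step 11: demand=4,sold=2 ship[2->3]=2 ship[1->2]=2 ship[0->1]=2 prod=2 -> [4 5 5 2]
Step 12: demand=4,sold=2 ship[2->3]=2 ship[1->2]=2 ship[0->1]=2 prod=2 -> [4 5 5 2]
First stockout at step 8

8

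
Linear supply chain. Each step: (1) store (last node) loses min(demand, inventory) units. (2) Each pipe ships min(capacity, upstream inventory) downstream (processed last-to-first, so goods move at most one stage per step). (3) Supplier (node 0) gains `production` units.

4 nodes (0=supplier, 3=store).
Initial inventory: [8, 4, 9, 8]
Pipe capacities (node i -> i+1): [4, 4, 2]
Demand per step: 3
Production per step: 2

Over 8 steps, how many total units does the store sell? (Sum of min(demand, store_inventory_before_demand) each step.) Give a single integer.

Step 1: sold=3 (running total=3) -> [6 4 11 7]
Step 2: sold=3 (running total=6) -> [4 4 13 6]
Step 3: sold=3 (running total=9) -> [2 4 15 5]
Step 4: sold=3 (running total=12) -> [2 2 17 4]
Step 5: sold=3 (running total=15) -> [2 2 17 3]
Step 6: sold=3 (running total=18) -> [2 2 17 2]
Step 7: sold=2 (running total=20) -> [2 2 17 2]
Step 8: sold=2 (running total=22) -> [2 2 17 2]

Answer: 22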